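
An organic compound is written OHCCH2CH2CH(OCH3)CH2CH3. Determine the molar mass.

130.19 g/mol

Element totals:
  C: 7
  H: 14
  O: 2
Molecular formula: C7H14O2.
  M = 7(12.011) + 14(1.008) + 2(15.999)
    = 84.077 + 14.112 + 31.998 = 130.187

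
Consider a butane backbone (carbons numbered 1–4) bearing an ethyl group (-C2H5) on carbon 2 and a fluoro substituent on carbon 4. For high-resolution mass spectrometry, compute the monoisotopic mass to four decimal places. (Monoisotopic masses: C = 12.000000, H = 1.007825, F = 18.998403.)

104.1001

Atom tally by fragment:
  CH3 → C:1 H:3
  CH(C2H5) → C:3 H:6
  CH2 → C:1 H:2
  CH2F → C:1 H:2 F:1
Element totals:
  C: 6
  H: 13
  F: 1
Molecular formula: C6H13F.
  M = 6(12.0) + 13(1.007825) + 18.998403
    = 72.000000 + 13.101725 + 18.998403 = 104.100128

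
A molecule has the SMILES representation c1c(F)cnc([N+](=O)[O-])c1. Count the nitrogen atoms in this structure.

2

Atom tally by fragment:
  pyridine ring core → C:5 H:5 N:1
  (− 2 ring H displaced by substituents)
  + F → F:1
  + NO2 → N:1 O:2
Element totals:
  C: 5
  H: 3
  F: 1
  N: 2
  O: 2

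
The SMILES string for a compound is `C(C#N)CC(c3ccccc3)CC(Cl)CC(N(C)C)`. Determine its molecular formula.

Atom tally by fragment:
  NCCH2 → C:2 H:2 N:1
  CH2 → C:1 H:2
  CH(C6H5) → C:7 H:6
  CH2 → C:1 H:2
  CH(Cl) → C:1 H:1 Cl:1
  CH2 → C:1 H:2
  CH2N(CH3)2 → C:3 H:8 N:1
Element totals:
  C: 16
  H: 23
  Cl: 1
  N: 2

C16H23ClN2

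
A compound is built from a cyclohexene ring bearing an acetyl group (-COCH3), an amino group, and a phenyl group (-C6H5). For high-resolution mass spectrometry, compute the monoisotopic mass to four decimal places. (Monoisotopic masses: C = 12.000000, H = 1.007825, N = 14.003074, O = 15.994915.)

215.1310

Atom tally by fragment:
  cyclohexene ring core → C:6 H:10
  (− 3 ring H displaced by substituents)
  + COCH3 → C:2 H:3 O:1
  + NH2 → N:1 H:2
  + C6H5 → C:6 H:5
Element totals:
  C: 14
  H: 17
  N: 1
  O: 1
Molecular formula: C14H17NO.
  M = 14(12.0) + 17(1.007825) + 14.003074 + 15.994915
    = 168.000000 + 17.133025 + 14.003074 + 15.994915 = 215.131014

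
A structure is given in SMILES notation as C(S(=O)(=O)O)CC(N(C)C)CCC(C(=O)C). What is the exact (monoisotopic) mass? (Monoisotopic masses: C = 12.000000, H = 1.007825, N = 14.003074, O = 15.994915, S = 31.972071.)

Atom tally by fragment:
  HO3SCH2 → C:1 H:3 S:1 O:3
  CH2 → C:1 H:2
  CH(N(CH3)2) → C:3 H:7 N:1
  CH2 → C:1 H:2
  CH2 → C:1 H:2
  CH2COCH3 → C:3 H:5 O:1
Element totals:
  C: 10
  H: 21
  N: 1
  O: 4
  S: 1
Molecular formula: C10H21NO4S.
  M = 10(12.0) + 21(1.007825) + 14.003074 + 4(15.994915) + 31.972071
    = 120.000000 + 21.164325 + 14.003074 + 63.979660 + 31.972071 = 251.119130

251.1191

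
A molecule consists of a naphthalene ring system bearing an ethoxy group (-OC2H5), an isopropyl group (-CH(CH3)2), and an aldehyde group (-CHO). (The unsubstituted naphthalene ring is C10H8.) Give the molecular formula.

Atom tally by fragment:
  naphthalene ring system core → C:10 H:8
  (− 3 ring H displaced by substituents)
  + OC2H5 → C:2 H:5 O:1
  + CH(CH3)2 → C:3 H:7
  + CHO → C:1 H:1 O:1
Element totals:
  C: 16
  H: 18
  O: 2

C16H18O2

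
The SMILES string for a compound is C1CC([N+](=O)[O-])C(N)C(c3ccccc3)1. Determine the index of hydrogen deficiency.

Atom tally by fragment:
  cyclopentane ring core → C:5 H:10
  (− 3 ring H displaced by substituents)
  + NO2 → N:1 O:2
  + NH2 → N:1 H:2
  + C6H5 → C:6 H:5
Element totals:
  C: 11
  H: 14
  N: 2
  O: 2
Molecular formula: C11H14N2O2.
DoU = (2C + 2 + N − H − X) / 2 = (2·11 + 2 + 2 − 14 − 0) / 2 = 6.

6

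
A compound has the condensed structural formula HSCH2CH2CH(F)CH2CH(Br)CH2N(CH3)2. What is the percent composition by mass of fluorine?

7.36%

Atom tally by fragment:
  HSCH2 → C:1 H:3 S:1
  CH2 → C:1 H:2
  CH(F) → C:1 H:1 F:1
  CH2 → C:1 H:2
  CH(Br) → C:1 H:1 Br:1
  CH2N(CH3)2 → C:3 H:8 N:1
Element totals:
  C: 8
  H: 17
  Br: 1
  F: 1
  N: 1
  S: 1
Molecular formula: C8H17BrFNS.
Molar mass = 258.193 g/mol.
Mass from F: 1 × 18.998 = 18.998 g/mol.
%F = 18.998 / 258.193 × 100 = 7.36%.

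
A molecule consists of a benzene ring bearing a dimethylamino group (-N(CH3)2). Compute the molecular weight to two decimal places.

121.18 g/mol

Atom tally by fragment:
  benzene ring core → C:6 H:6
  (− 1 ring H displaced by substituents)
  + N(CH3)2 → N:1 C:2 H:6
Element totals:
  C: 8
  H: 11
  N: 1
Molecular formula: C8H11N.
  M = 8(12.011) + 11(1.008) + 14.007
    = 96.088 + 11.088 + 14.007 = 121.183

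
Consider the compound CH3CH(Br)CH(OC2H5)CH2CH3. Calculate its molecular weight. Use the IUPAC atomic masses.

195.10 g/mol

Atom tally by fragment:
  CH3 → C:1 H:3
  CH(Br) → C:1 H:1 Br:1
  CH(OC2H5) → C:3 H:6 O:1
  CH2 → C:1 H:2
  CH3 → C:1 H:3
Element totals:
  C: 7
  H: 15
  Br: 1
  O: 1
Molecular formula: C7H15BrO.
  M = 7(12.011) + 15(1.008) + 79.904 + 15.999
    = 84.077 + 15.120 + 79.904 + 15.999 = 195.100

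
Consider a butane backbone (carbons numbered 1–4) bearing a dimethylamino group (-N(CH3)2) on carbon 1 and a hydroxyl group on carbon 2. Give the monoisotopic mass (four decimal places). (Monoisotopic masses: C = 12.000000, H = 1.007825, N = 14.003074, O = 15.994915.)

Atom tally by fragment:
  (CH3)2NCH2 → C:3 H:8 N:1
  CH(OH) → C:1 H:2 O:1
  CH2 → C:1 H:2
  CH3 → C:1 H:3
Element totals:
  C: 6
  H: 15
  N: 1
  O: 1
Molecular formula: C6H15NO.
  M = 6(12.0) + 15(1.007825) + 14.003074 + 15.994915
    = 72.000000 + 15.117375 + 14.003074 + 15.994915 = 117.115364

117.1154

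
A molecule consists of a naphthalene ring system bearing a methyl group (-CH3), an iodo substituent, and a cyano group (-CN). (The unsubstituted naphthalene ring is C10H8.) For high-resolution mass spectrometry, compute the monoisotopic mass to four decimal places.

Atom tally by fragment:
  naphthalene ring system core → C:10 H:8
  (− 3 ring H displaced by substituents)
  + CH3 → C:1 H:3
  + I → I:1
  + CN → C:1 N:1
Element totals:
  C: 12
  H: 8
  I: 1
  N: 1
Molecular formula: C12H8IN.
  M = 12(12.0) + 8(1.007825) + 126.904472 + 14.003074
    = 144.000000 + 8.062600 + 126.904472 + 14.003074 = 292.970146

292.9701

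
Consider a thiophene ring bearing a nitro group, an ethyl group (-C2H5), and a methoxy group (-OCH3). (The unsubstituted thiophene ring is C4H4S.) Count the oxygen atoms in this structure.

3

Atom tally by fragment:
  thiophene ring core → C:4 H:4 S:1
  (− 3 ring H displaced by substituents)
  + NO2 → N:1 O:2
  + C2H5 → C:2 H:5
  + OCH3 → C:1 H:3 O:1
Element totals:
  C: 7
  H: 9
  N: 1
  O: 3
  S: 1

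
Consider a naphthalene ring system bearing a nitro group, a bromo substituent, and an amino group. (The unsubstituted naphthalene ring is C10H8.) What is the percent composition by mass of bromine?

Atom tally by fragment:
  naphthalene ring system core → C:10 H:8
  (− 3 ring H displaced by substituents)
  + NO2 → N:1 O:2
  + Br → Br:1
  + NH2 → N:1 H:2
Element totals:
  C: 10
  H: 7
  Br: 1
  N: 2
  O: 2
Molecular formula: C10H7BrN2O2.
Molar mass = 267.082 g/mol.
Mass from Br: 1 × 79.904 = 79.904 g/mol.
%Br = 79.904 / 267.082 × 100 = 29.92%.

29.92%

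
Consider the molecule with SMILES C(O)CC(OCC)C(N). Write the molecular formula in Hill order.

Atom tally by fragment:
  HOCH2 → C:1 H:3 O:1
  CH2 → C:1 H:2
  CH(OC2H5) → C:3 H:6 O:1
  CH2NH2 → C:1 H:4 N:1
Element totals:
  C: 6
  H: 15
  N: 1
  O: 2

C6H15NO2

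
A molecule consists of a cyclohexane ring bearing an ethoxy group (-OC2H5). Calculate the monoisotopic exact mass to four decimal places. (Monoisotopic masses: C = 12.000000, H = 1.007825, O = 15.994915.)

Atom tally by fragment:
  cyclohexane ring core → C:6 H:12
  (− 1 ring H displaced by substituents)
  + OC2H5 → C:2 H:5 O:1
Element totals:
  C: 8
  H: 16
  O: 1
Molecular formula: C8H16O.
  M = 8(12.0) + 16(1.007825) + 15.994915
    = 96.000000 + 16.125200 + 15.994915 = 128.120115

128.1201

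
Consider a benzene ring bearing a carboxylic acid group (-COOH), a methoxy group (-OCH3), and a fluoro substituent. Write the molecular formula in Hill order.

C8H7FO3

Atom tally by fragment:
  benzene ring core → C:6 H:6
  (− 3 ring H displaced by substituents)
  + COOH → C:1 H:1 O:2
  + OCH3 → C:1 H:3 O:1
  + F → F:1
Element totals:
  C: 8
  H: 7
  F: 1
  O: 3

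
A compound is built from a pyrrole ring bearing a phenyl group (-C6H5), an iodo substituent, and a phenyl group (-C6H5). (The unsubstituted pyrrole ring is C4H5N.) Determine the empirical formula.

C16H12IN

Atom tally by fragment:
  pyrrole ring core → C:4 H:5 N:1
  (− 3 ring H displaced by substituents)
  + C6H5 → C:6 H:5
  + I → I:1
  + C6H5 → C:6 H:5
Element totals:
  C: 16
  H: 12
  I: 1
  N: 1
Molecular formula: C16H12IN.
gcd of subscripts (16, 12, 1, 1) = 1, so the empirical formula equals the molecular formula.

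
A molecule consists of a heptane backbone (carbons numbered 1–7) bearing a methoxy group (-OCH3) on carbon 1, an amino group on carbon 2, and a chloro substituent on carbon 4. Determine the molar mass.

Atom tally by fragment:
  CH3OCH2 → C:2 H:5 O:1
  CH(NH2) → C:1 H:3 N:1
  CH2 → C:1 H:2
  CH(Cl) → C:1 H:1 Cl:1
  CH2 → C:1 H:2
  CH2 → C:1 H:2
  CH3 → C:1 H:3
Element totals:
  C: 8
  H: 18
  Cl: 1
  N: 1
  O: 1
Molecular formula: C8H18ClNO.
  M = 8(12.011) + 18(1.008) + 35.45 + 14.007 + 15.999
    = 96.088 + 18.144 + 35.450 + 14.007 + 15.999 = 179.688

179.69 g/mol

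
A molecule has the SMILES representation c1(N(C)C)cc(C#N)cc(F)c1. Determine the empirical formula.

C9H9FN2

Atom tally by fragment:
  benzene ring core → C:6 H:6
  (− 3 ring H displaced by substituents)
  + N(CH3)2 → N:1 C:2 H:6
  + CN → C:1 N:1
  + F → F:1
Element totals:
  C: 9
  H: 9
  F: 1
  N: 2
Molecular formula: C9H9FN2.
gcd of subscripts (9, 1, 9, 2) = 1, so the empirical formula equals the molecular formula.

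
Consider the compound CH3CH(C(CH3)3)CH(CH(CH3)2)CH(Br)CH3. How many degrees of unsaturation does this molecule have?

Atom tally by fragment:
  CH3 → C:1 H:3
  CH(C(CH3)3) → C:5 H:10
  CH(CH(CH3)2) → C:4 H:8
  CH(Br) → C:1 H:1 Br:1
  CH3 → C:1 H:3
Element totals:
  C: 12
  H: 25
  Br: 1
Molecular formula: C12H25Br.
DoU = (2C + 2 + N − H − X) / 2 = (2·12 + 2 + 0 − 25 − 1) / 2 = 0.

0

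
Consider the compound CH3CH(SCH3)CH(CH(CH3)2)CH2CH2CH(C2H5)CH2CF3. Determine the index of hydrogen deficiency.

Element totals:
  C: 14
  H: 27
  F: 3
  S: 1
Molecular formula: C14H27F3S.
DoU = (2C + 2 + N − H − X) / 2 = (2·14 + 2 + 0 − 27 − 3) / 2 = 0.

0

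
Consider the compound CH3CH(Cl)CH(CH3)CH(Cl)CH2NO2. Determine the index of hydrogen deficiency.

1

Atom tally by fragment:
  CH3 → C:1 H:3
  CH(Cl) → C:1 H:1 Cl:1
  CH(CH3) → C:2 H:4
  CH(Cl) → C:1 H:1 Cl:1
  CH2NO2 → C:1 H:2 N:1 O:2
Element totals:
  C: 6
  H: 11
  Cl: 2
  N: 1
  O: 2
Molecular formula: C6H11Cl2NO2.
DoU = (2C + 2 + N − H − X) / 2 = (2·6 + 2 + 1 − 11 − 2) / 2 = 1.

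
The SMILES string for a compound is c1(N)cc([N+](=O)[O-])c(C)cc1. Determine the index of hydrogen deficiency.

Atom tally by fragment:
  benzene ring core → C:6 H:6
  (− 3 ring H displaced by substituents)
  + NH2 → N:1 H:2
  + NO2 → N:1 O:2
  + CH3 → C:1 H:3
Element totals:
  C: 7
  H: 8
  N: 2
  O: 2
Molecular formula: C7H8N2O2.
DoU = (2C + 2 + N − H − X) / 2 = (2·7 + 2 + 2 − 8 − 0) / 2 = 5.

5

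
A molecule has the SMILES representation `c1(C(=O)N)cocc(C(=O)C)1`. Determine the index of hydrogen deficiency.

5

Atom tally by fragment:
  furan ring core → C:4 H:4 O:1
  (− 2 ring H displaced by substituents)
  + CONH2 → C:1 H:2 O:1 N:1
  + COCH3 → C:2 H:3 O:1
Element totals:
  C: 7
  H: 7
  N: 1
  O: 3
Molecular formula: C7H7NO3.
DoU = (2C + 2 + N − H − X) / 2 = (2·7 + 2 + 1 − 7 − 0) / 2 = 5.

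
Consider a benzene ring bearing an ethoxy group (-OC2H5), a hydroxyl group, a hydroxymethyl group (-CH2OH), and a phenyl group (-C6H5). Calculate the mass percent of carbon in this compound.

73.75%

Atom tally by fragment:
  benzene ring core → C:6 H:6
  (− 4 ring H displaced by substituents)
  + OC2H5 → C:2 H:5 O:1
  + OH → O:1 H:1
  + CH2OH → C:1 H:3 O:1
  + C6H5 → C:6 H:5
Element totals:
  C: 15
  H: 16
  O: 3
Molecular formula: C15H16O3.
Molar mass = 244.290 g/mol.
Mass from C: 15 × 12.011 = 180.165 g/mol.
%C = 180.165 / 244.290 × 100 = 73.75%.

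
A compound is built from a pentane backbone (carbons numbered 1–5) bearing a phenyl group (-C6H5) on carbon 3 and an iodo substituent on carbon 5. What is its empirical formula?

Atom tally by fragment:
  CH3 → C:1 H:3
  CH2 → C:1 H:2
  CH(C6H5) → C:7 H:6
  CH2 → C:1 H:2
  CH2I → C:1 H:2 I:1
Element totals:
  C: 11
  H: 15
  I: 1
Molecular formula: C11H15I.
gcd of subscripts (11, 15, 1) = 1, so the empirical formula equals the molecular formula.

C11H15I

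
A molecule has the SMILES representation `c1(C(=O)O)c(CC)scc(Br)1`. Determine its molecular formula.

C7H7BrO2S

Atom tally by fragment:
  thiophene ring core → C:4 H:4 S:1
  (− 3 ring H displaced by substituents)
  + COOH → C:1 H:1 O:2
  + C2H5 → C:2 H:5
  + Br → Br:1
Element totals:
  C: 7
  H: 7
  Br: 1
  O: 2
  S: 1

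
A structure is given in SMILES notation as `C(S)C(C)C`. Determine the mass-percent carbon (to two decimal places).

53.27%

Atom tally by fragment:
  HSCH2 → C:1 H:3 S:1
  CH(CH3) → C:2 H:4
  CH3 → C:1 H:3
Element totals:
  C: 4
  H: 10
  S: 1
Molecular formula: C4H10S.
Molar mass = 90.184 g/mol.
Mass from C: 4 × 12.011 = 48.044 g/mol.
%C = 48.044 / 90.184 × 100 = 53.27%.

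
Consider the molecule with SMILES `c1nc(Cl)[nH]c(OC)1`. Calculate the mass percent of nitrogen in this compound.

21.14%

Atom tally by fragment:
  imidazole ring core → C:3 H:4 N:2
  (− 2 ring H displaced by substituents)
  + Cl → Cl:1
  + OCH3 → C:1 H:3 O:1
Element totals:
  C: 4
  H: 5
  Cl: 1
  N: 2
  O: 1
Molecular formula: C4H5ClN2O.
Molar mass = 132.547 g/mol.
Mass from N: 2 × 14.007 = 28.014 g/mol.
%N = 28.014 / 132.547 × 100 = 21.14%.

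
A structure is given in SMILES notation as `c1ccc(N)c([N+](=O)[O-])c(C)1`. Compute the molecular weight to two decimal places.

Atom tally by fragment:
  benzene ring core → C:6 H:6
  (− 3 ring H displaced by substituents)
  + NH2 → N:1 H:2
  + NO2 → N:1 O:2
  + CH3 → C:1 H:3
Element totals:
  C: 7
  H: 8
  N: 2
  O: 2
Molecular formula: C7H8N2O2.
  M = 7(12.011) + 8(1.008) + 2(14.007) + 2(15.999)
    = 84.077 + 8.064 + 28.014 + 31.998 = 152.153

152.15 g/mol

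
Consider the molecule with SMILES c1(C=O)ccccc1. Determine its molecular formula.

C7H6O

Atom tally by fragment:
  benzene ring core → C:6 H:6
  (− 1 ring H displaced by substituents)
  + CHO → C:1 H:1 O:1
Element totals:
  C: 7
  H: 6
  O: 1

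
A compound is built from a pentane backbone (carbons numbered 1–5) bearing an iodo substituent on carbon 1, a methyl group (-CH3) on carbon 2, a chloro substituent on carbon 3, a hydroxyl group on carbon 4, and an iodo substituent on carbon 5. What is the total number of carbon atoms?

6

Atom tally by fragment:
  ICH2 → C:1 H:2 I:1
  CH(CH3) → C:2 H:4
  CH(Cl) → C:1 H:1 Cl:1
  CH(OH) → C:1 H:2 O:1
  CH2I → C:1 H:2 I:1
Element totals:
  C: 6
  H: 11
  Cl: 1
  I: 2
  O: 1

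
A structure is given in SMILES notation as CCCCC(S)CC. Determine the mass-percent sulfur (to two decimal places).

24.24%

Atom tally by fragment:
  CH3 → C:1 H:3
  CH2 → C:1 H:2
  CH2 → C:1 H:2
  CH2 → C:1 H:2
  CH(SH) → C:1 H:2 S:1
  CH2 → C:1 H:2
  CH3 → C:1 H:3
Element totals:
  C: 7
  H: 16
  S: 1
Molecular formula: C7H16S.
Molar mass = 132.265 g/mol.
Mass from S: 1 × 32.06 = 32.060 g/mol.
%S = 32.060 / 132.265 × 100 = 24.24%.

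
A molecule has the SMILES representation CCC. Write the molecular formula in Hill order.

C3H8

Atom tally by fragment:
  CH3 → C:1 H:3
  CH2 → C:1 H:2
  CH3 → C:1 H:3
Element totals:
  C: 3
  H: 8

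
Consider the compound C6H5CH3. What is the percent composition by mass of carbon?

91.25%

Element totals:
  C: 7
  H: 8
Molecular formula: C7H8.
Molar mass = 92.141 g/mol.
Mass from C: 7 × 12.011 = 84.077 g/mol.
%C = 84.077 / 92.141 × 100 = 91.25%.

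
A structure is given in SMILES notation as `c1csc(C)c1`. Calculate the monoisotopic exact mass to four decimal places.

98.0190

Atom tally by fragment:
  thiophene ring core → C:4 H:4 S:1
  (− 1 ring H displaced by substituents)
  + CH3 → C:1 H:3
Element totals:
  C: 5
  H: 6
  S: 1
Molecular formula: C5H6S.
  M = 5(12.0) + 6(1.007825) + 31.972071
    = 60.000000 + 6.046950 + 31.972071 = 98.019021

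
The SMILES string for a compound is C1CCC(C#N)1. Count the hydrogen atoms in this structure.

Atom tally by fragment:
  cyclobutane ring core → C:4 H:8
  (− 1 ring H displaced by substituents)
  + CN → C:1 N:1
Element totals:
  C: 5
  H: 7
  N: 1

7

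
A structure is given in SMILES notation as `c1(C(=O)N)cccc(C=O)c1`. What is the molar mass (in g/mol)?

149.15 g/mol

Atom tally by fragment:
  benzene ring core → C:6 H:6
  (− 2 ring H displaced by substituents)
  + CONH2 → C:1 H:2 O:1 N:1
  + CHO → C:1 H:1 O:1
Element totals:
  C: 8
  H: 7
  N: 1
  O: 2
Molecular formula: C8H7NO2.
  M = 8(12.011) + 7(1.008) + 14.007 + 2(15.999)
    = 96.088 + 7.056 + 14.007 + 31.998 = 149.149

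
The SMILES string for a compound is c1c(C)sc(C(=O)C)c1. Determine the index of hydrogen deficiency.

4

Atom tally by fragment:
  thiophene ring core → C:4 H:4 S:1
  (− 2 ring H displaced by substituents)
  + CH3 → C:1 H:3
  + COCH3 → C:2 H:3 O:1
Element totals:
  C: 7
  H: 8
  O: 1
  S: 1
Molecular formula: C7H8OS.
DoU = (2C + 2 + N − H − X) / 2 = (2·7 + 2 + 0 − 8 − 0) / 2 = 4.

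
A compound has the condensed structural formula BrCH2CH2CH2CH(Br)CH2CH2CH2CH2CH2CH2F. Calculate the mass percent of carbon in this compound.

Element totals:
  C: 10
  H: 19
  Br: 2
  F: 1
Molecular formula: C10H19Br2F.
Molar mass = 318.068 g/mol.
Mass from C: 10 × 12.011 = 120.110 g/mol.
%C = 120.110 / 318.068 × 100 = 37.76%.

37.76%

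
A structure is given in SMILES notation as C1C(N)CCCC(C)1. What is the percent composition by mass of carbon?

74.27%

Atom tally by fragment:
  cyclohexane ring core → C:6 H:12
  (− 2 ring H displaced by substituents)
  + NH2 → N:1 H:2
  + CH3 → C:1 H:3
Element totals:
  C: 7
  H: 15
  N: 1
Molecular formula: C7H15N.
Molar mass = 113.204 g/mol.
Mass from C: 7 × 12.011 = 84.077 g/mol.
%C = 84.077 / 113.204 × 100 = 74.27%.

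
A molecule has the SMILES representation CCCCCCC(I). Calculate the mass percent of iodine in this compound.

Atom tally by fragment:
  CH3 → C:1 H:3
  CH2 → C:1 H:2
  CH2 → C:1 H:2
  CH2 → C:1 H:2
  CH2 → C:1 H:2
  CH2 → C:1 H:2
  CH2I → C:1 H:2 I:1
Element totals:
  C: 7
  H: 15
  I: 1
Molecular formula: C7H15I.
Molar mass = 226.101 g/mol.
Mass from I: 1 × 126.904 = 126.904 g/mol.
%I = 126.904 / 226.101 × 100 = 56.13%.

56.13%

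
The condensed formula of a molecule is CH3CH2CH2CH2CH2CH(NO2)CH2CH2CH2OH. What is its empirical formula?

Element totals:
  C: 9
  H: 19
  N: 1
  O: 3
Molecular formula: C9H19NO3.
gcd of subscripts (9, 19, 1, 3) = 1, so the empirical formula equals the molecular formula.

C9H19NO3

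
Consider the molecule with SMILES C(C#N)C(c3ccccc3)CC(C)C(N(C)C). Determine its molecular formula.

Atom tally by fragment:
  NCCH2 → C:2 H:2 N:1
  CH(C6H5) → C:7 H:6
  CH2 → C:1 H:2
  CH(CH3) → C:2 H:4
  CH2N(CH3)2 → C:3 H:8 N:1
Element totals:
  C: 15
  H: 22
  N: 2

C15H22N2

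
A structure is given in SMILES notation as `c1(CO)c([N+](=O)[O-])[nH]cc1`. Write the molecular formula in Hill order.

C5H6N2O3

Atom tally by fragment:
  pyrrole ring core → C:4 H:5 N:1
  (− 2 ring H displaced by substituents)
  + CH2OH → C:1 H:3 O:1
  + NO2 → N:1 O:2
Element totals:
  C: 5
  H: 6
  N: 2
  O: 3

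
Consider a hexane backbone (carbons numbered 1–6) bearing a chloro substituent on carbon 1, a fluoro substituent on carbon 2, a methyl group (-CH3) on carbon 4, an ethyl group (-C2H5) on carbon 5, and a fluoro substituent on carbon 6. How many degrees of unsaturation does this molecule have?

Atom tally by fragment:
  ClCH2 → C:1 H:2 Cl:1
  CH(F) → C:1 H:1 F:1
  CH2 → C:1 H:2
  CH(CH3) → C:2 H:4
  CH(C2H5) → C:3 H:6
  CH2F → C:1 H:2 F:1
Element totals:
  C: 9
  H: 17
  Cl: 1
  F: 2
Molecular formula: C9H17ClF2.
DoU = (2C + 2 + N − H − X) / 2 = (2·9 + 2 + 0 − 17 − 3) / 2 = 0.

0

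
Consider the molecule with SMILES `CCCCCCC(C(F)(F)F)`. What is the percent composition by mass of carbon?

57.13%

Atom tally by fragment:
  CH3 → C:1 H:3
  CH2 → C:1 H:2
  CH2 → C:1 H:2
  CH2 → C:1 H:2
  CH2 → C:1 H:2
  CH2 → C:1 H:2
  CH2CF3 → C:2 H:2 F:3
Element totals:
  C: 8
  H: 15
  F: 3
Molecular formula: C8H15F3.
Molar mass = 168.202 g/mol.
Mass from C: 8 × 12.011 = 96.088 g/mol.
%C = 96.088 / 168.202 × 100 = 57.13%.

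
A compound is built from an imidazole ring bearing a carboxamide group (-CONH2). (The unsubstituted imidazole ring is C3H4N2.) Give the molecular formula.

C4H5N3O

Atom tally by fragment:
  imidazole ring core → C:3 H:4 N:2
  (− 1 ring H displaced by substituents)
  + CONH2 → C:1 H:2 O:1 N:1
Element totals:
  C: 4
  H: 5
  N: 3
  O: 1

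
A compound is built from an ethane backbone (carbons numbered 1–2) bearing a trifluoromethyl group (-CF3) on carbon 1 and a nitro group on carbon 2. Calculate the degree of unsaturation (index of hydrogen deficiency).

Atom tally by fragment:
  F3CCH2 → C:2 H:2 F:3
  CH2NO2 → C:1 H:2 N:1 O:2
Element totals:
  C: 3
  H: 4
  F: 3
  N: 1
  O: 2
Molecular formula: C3H4F3NO2.
DoU = (2C + 2 + N − H − X) / 2 = (2·3 + 2 + 1 − 4 − 3) / 2 = 1.

1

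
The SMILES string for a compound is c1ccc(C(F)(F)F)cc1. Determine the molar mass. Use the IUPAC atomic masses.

146.11 g/mol

Atom tally by fragment:
  benzene ring core → C:6 H:6
  (− 1 ring H displaced by substituents)
  + CF3 → C:1 F:3
Element totals:
  C: 7
  H: 5
  F: 3
Molecular formula: C7H5F3.
  M = 7(12.011) + 5(1.008) + 3(18.998)
    = 84.077 + 5.040 + 56.994 = 146.111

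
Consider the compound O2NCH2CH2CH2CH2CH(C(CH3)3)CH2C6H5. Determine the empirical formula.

C16H25NO2

Atom tally by fragment:
  O2NCH2 → C:1 H:2 N:1 O:2
  CH2 → C:1 H:2
  CH2 → C:1 H:2
  CH2 → C:1 H:2
  CH(C(CH3)3) → C:5 H:10
  CH2C6H5 → C:7 H:7
Element totals:
  C: 16
  H: 25
  N: 1
  O: 2
Molecular formula: C16H25NO2.
gcd of subscripts (16, 25, 1, 2) = 1, so the empirical formula equals the molecular formula.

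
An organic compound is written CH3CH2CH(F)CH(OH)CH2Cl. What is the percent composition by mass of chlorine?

25.22%

Element totals:
  C: 5
  H: 10
  Cl: 1
  F: 1
  O: 1
Molecular formula: C5H10ClFO.
Molar mass = 140.582 g/mol.
Mass from Cl: 1 × 35.45 = 35.450 g/mol.
%Cl = 35.450 / 140.582 × 100 = 25.22%.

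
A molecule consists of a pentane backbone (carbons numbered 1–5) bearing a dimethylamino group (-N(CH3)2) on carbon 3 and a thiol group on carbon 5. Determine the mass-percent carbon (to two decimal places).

Atom tally by fragment:
  CH3 → C:1 H:3
  CH2 → C:1 H:2
  CH(N(CH3)2) → C:3 H:7 N:1
  CH2 → C:1 H:2
  CH2SH → C:1 H:3 S:1
Element totals:
  C: 7
  H: 17
  N: 1
  S: 1
Molecular formula: C7H17NS.
Molar mass = 147.280 g/mol.
Mass from C: 7 × 12.011 = 84.077 g/mol.
%C = 84.077 / 147.280 × 100 = 57.09%.

57.09%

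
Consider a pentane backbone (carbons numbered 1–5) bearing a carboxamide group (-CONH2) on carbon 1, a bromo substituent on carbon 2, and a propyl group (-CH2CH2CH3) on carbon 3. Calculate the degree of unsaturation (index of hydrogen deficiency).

1

Atom tally by fragment:
  H2NOCCH2 → C:2 H:4 O:1 N:1
  CH(Br) → C:1 H:1 Br:1
  CH(CH2CH2CH3) → C:4 H:8
  CH2 → C:1 H:2
  CH3 → C:1 H:3
Element totals:
  C: 9
  H: 18
  Br: 1
  N: 1
  O: 1
Molecular formula: C9H18BrNO.
DoU = (2C + 2 + N − H − X) / 2 = (2·9 + 2 + 1 − 18 − 1) / 2 = 1.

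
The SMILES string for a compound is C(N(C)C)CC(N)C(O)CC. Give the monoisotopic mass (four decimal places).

160.1576

Atom tally by fragment:
  (CH3)2NCH2 → C:3 H:8 N:1
  CH2 → C:1 H:2
  CH(NH2) → C:1 H:3 N:1
  CH(OH) → C:1 H:2 O:1
  CH2 → C:1 H:2
  CH3 → C:1 H:3
Element totals:
  C: 8
  H: 20
  N: 2
  O: 1
Molecular formula: C8H20N2O.
  M = 8(12.0) + 20(1.007825) + 2(14.003074) + 15.994915
    = 96.000000 + 20.156500 + 28.006148 + 15.994915 = 160.157563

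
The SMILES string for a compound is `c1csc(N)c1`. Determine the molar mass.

Atom tally by fragment:
  thiophene ring core → C:4 H:4 S:1
  (− 1 ring H displaced by substituents)
  + NH2 → N:1 H:2
Element totals:
  C: 4
  H: 5
  N: 1
  S: 1
Molecular formula: C4H5NS.
  M = 4(12.011) + 5(1.008) + 14.007 + 32.06
    = 48.044 + 5.040 + 14.007 + 32.060 = 99.151

99.15 g/mol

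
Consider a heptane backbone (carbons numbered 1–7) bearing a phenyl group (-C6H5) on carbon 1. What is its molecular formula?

Atom tally by fragment:
  C6H5CH2 → C:7 H:7
  CH2 → C:1 H:2
  CH2 → C:1 H:2
  CH2 → C:1 H:2
  CH2 → C:1 H:2
  CH2 → C:1 H:2
  CH3 → C:1 H:3
Element totals:
  C: 13
  H: 20

C13H20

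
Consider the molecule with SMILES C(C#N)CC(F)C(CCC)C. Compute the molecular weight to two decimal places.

Atom tally by fragment:
  NCCH2 → C:2 H:2 N:1
  CH2 → C:1 H:2
  CH(F) → C:1 H:1 F:1
  CH(CH2CH2CH3) → C:4 H:8
  CH3 → C:1 H:3
Element totals:
  C: 9
  H: 16
  F: 1
  N: 1
Molecular formula: C9H16FN.
  M = 9(12.011) + 16(1.008) + 18.998 + 14.007
    = 108.099 + 16.128 + 18.998 + 14.007 = 157.232

157.23 g/mol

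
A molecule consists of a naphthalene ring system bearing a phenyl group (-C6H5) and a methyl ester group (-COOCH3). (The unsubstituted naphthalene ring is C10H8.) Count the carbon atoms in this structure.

18

Atom tally by fragment:
  naphthalene ring system core → C:10 H:8
  (− 2 ring H displaced by substituents)
  + C6H5 → C:6 H:5
  + COOCH3 → C:2 H:3 O:2
Element totals:
  C: 18
  H: 14
  O: 2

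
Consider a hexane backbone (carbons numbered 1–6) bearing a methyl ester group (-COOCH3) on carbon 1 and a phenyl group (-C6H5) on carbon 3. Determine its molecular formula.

Atom tally by fragment:
  CH3OOCCH2 → C:3 H:5 O:2
  CH2 → C:1 H:2
  CH(C6H5) → C:7 H:6
  CH2 → C:1 H:2
  CH2 → C:1 H:2
  CH3 → C:1 H:3
Element totals:
  C: 14
  H: 20
  O: 2

C14H20O2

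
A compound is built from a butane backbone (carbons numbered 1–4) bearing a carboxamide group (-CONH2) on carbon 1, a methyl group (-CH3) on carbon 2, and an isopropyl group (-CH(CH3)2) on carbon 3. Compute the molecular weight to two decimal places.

157.26 g/mol

Atom tally by fragment:
  H2NOCCH2 → C:2 H:4 O:1 N:1
  CH(CH3) → C:2 H:4
  CH(CH(CH3)2) → C:4 H:8
  CH3 → C:1 H:3
Element totals:
  C: 9
  H: 19
  N: 1
  O: 1
Molecular formula: C9H19NO.
  M = 9(12.011) + 19(1.008) + 14.007 + 15.999
    = 108.099 + 19.152 + 14.007 + 15.999 = 157.257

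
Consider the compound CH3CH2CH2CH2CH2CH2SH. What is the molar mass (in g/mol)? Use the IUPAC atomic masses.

Atom tally by fragment:
  CH3 → C:1 H:3
  CH2 → C:1 H:2
  CH2 → C:1 H:2
  CH2 → C:1 H:2
  CH2 → C:1 H:2
  CH2SH → C:1 H:3 S:1
Element totals:
  C: 6
  H: 14
  S: 1
Molecular formula: C6H14S.
  M = 6(12.011) + 14(1.008) + 32.06
    = 72.066 + 14.112 + 32.060 = 118.238

118.24 g/mol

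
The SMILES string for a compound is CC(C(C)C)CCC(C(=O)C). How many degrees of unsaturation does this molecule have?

1

Atom tally by fragment:
  CH3 → C:1 H:3
  CH(CH(CH3)2) → C:4 H:8
  CH2 → C:1 H:2
  CH2 → C:1 H:2
  CH2COCH3 → C:3 H:5 O:1
Element totals:
  C: 10
  H: 20
  O: 1
Molecular formula: C10H20O.
DoU = (2C + 2 + N − H − X) / 2 = (2·10 + 2 + 0 − 20 − 0) / 2 = 1.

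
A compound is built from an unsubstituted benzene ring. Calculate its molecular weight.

Atom tally by fragment:
  benzene ring core → C:6 H:6
Element totals:
  C: 6
  H: 6
Molecular formula: C6H6.
  M = 6(12.011) + 6(1.008)
    = 72.066 + 6.048 = 78.114

78.11 g/mol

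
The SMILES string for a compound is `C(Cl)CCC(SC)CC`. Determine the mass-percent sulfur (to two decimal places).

19.23%

Atom tally by fragment:
  ClCH2 → C:1 H:2 Cl:1
  CH2 → C:1 H:2
  CH2 → C:1 H:2
  CH(SCH3) → C:2 H:4 S:1
  CH2 → C:1 H:2
  CH3 → C:1 H:3
Element totals:
  C: 7
  H: 15
  Cl: 1
  S: 1
Molecular formula: C7H15ClS.
Molar mass = 166.707 g/mol.
Mass from S: 1 × 32.06 = 32.060 g/mol.
%S = 32.060 / 166.707 × 100 = 19.23%.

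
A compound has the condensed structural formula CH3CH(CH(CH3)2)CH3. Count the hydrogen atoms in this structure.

14

Atom tally by fragment:
  CH3 → C:1 H:3
  CH(CH(CH3)2) → C:4 H:8
  CH3 → C:1 H:3
Element totals:
  C: 6
  H: 14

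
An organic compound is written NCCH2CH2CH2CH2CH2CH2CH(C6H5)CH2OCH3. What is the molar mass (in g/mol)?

Element totals:
  C: 16
  H: 23
  N: 1
  O: 1
Molecular formula: C16H23NO.
  M = 16(12.011) + 23(1.008) + 14.007 + 15.999
    = 192.176 + 23.184 + 14.007 + 15.999 = 245.366

245.37 g/mol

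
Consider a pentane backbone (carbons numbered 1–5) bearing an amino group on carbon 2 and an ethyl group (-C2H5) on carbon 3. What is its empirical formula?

C7H17N

Atom tally by fragment:
  CH3 → C:1 H:3
  CH(NH2) → C:1 H:3 N:1
  CH(C2H5) → C:3 H:6
  CH2 → C:1 H:2
  CH3 → C:1 H:3
Element totals:
  C: 7
  H: 17
  N: 1
Molecular formula: C7H17N.
gcd of subscripts (7, 17, 1) = 1, so the empirical formula equals the molecular formula.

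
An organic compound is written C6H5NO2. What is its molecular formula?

C6H5NO2

Element totals:
  C: 6
  H: 5
  N: 1
  O: 2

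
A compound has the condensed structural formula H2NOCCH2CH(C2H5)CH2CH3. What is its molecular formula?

Element totals:
  C: 7
  H: 15
  N: 1
  O: 1

C7H15NO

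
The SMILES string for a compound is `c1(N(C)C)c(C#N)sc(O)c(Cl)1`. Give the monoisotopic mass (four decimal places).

201.9968

Atom tally by fragment:
  thiophene ring core → C:4 H:4 S:1
  (− 4 ring H displaced by substituents)
  + N(CH3)2 → N:1 C:2 H:6
  + CN → C:1 N:1
  + OH → O:1 H:1
  + Cl → Cl:1
Element totals:
  C: 7
  H: 7
  Cl: 1
  N: 2
  O: 1
  S: 1
Molecular formula: C7H7ClN2OS.
  M = 7(12.0) + 7(1.007825) + 34.968853 + 2(14.003074) + 15.994915 + 31.972071
    = 84.000000 + 7.054775 + 34.968853 + 28.006148 + 15.994915 + 31.972071 = 201.996762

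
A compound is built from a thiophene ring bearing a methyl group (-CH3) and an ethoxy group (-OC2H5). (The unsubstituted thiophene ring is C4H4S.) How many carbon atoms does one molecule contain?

7

Atom tally by fragment:
  thiophene ring core → C:4 H:4 S:1
  (− 2 ring H displaced by substituents)
  + CH3 → C:1 H:3
  + OC2H5 → C:2 H:5 O:1
Element totals:
  C: 7
  H: 10
  O: 1
  S: 1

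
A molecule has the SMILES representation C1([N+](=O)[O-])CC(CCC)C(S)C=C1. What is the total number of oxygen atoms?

2

Atom tally by fragment:
  cyclohexene ring core → C:6 H:10
  (− 3 ring H displaced by substituents)
  + NO2 → N:1 O:2
  + CH2CH2CH3 → C:3 H:7
  + SH → S:1 H:1
Element totals:
  C: 9
  H: 15
  N: 1
  O: 2
  S: 1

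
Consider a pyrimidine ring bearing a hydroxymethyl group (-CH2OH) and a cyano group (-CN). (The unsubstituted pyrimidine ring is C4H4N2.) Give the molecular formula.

C6H5N3O

Atom tally by fragment:
  pyrimidine ring core → C:4 H:4 N:2
  (− 2 ring H displaced by substituents)
  + CH2OH → C:1 H:3 O:1
  + CN → C:1 N:1
Element totals:
  C: 6
  H: 5
  N: 3
  O: 1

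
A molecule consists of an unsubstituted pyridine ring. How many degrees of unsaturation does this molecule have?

Atom tally by fragment:
  pyridine ring core → C:5 H:5 N:1
Element totals:
  C: 5
  H: 5
  N: 1
Molecular formula: C5H5N.
DoU = (2C + 2 + N − H − X) / 2 = (2·5 + 2 + 1 − 5 − 0) / 2 = 4.

4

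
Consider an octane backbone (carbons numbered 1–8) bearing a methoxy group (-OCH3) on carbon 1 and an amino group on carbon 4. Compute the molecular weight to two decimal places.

159.27 g/mol

Atom tally by fragment:
  CH3OCH2 → C:2 H:5 O:1
  CH2 → C:1 H:2
  CH2 → C:1 H:2
  CH(NH2) → C:1 H:3 N:1
  CH2 → C:1 H:2
  CH2 → C:1 H:2
  CH2 → C:1 H:2
  CH3 → C:1 H:3
Element totals:
  C: 9
  H: 21
  N: 1
  O: 1
Molecular formula: C9H21NO.
  M = 9(12.011) + 21(1.008) + 14.007 + 15.999
    = 108.099 + 21.168 + 14.007 + 15.999 = 159.273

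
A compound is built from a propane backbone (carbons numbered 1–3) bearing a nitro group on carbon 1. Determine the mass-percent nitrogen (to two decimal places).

Atom tally by fragment:
  O2NCH2 → C:1 H:2 N:1 O:2
  CH2 → C:1 H:2
  CH3 → C:1 H:3
Element totals:
  C: 3
  H: 7
  N: 1
  O: 2
Molecular formula: C3H7NO2.
Molar mass = 89.094 g/mol.
Mass from N: 1 × 14.007 = 14.007 g/mol.
%N = 14.007 / 89.094 × 100 = 15.72%.

15.72%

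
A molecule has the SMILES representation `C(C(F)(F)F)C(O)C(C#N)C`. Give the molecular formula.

C6H8F3NO

Atom tally by fragment:
  F3CCH2 → C:2 H:2 F:3
  CH(OH) → C:1 H:2 O:1
  CH(CN) → C:2 H:1 N:1
  CH3 → C:1 H:3
Element totals:
  C: 6
  H: 8
  F: 3
  N: 1
  O: 1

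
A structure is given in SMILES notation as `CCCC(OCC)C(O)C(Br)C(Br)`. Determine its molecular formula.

C9H18Br2O2

Atom tally by fragment:
  CH3 → C:1 H:3
  CH2 → C:1 H:2
  CH2 → C:1 H:2
  CH(OC2H5) → C:3 H:6 O:1
  CH(OH) → C:1 H:2 O:1
  CH(Br) → C:1 H:1 Br:1
  CH2Br → C:1 H:2 Br:1
Element totals:
  C: 9
  H: 18
  Br: 2
  O: 2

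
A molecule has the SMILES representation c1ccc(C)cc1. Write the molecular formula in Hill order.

C7H8

Atom tally by fragment:
  benzene ring core → C:6 H:6
  (− 1 ring H displaced by substituents)
  + CH3 → C:1 H:3
Element totals:
  C: 7
  H: 8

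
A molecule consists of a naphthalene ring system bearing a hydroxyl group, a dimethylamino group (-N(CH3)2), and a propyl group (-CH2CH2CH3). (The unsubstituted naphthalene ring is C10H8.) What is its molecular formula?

Atom tally by fragment:
  naphthalene ring system core → C:10 H:8
  (− 3 ring H displaced by substituents)
  + OH → O:1 H:1
  + N(CH3)2 → N:1 C:2 H:6
  + CH2CH2CH3 → C:3 H:7
Element totals:
  C: 15
  H: 19
  N: 1
  O: 1

C15H19NO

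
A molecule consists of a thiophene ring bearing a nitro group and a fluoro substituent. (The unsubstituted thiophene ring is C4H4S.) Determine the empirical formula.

C4H2FNO2S

Atom tally by fragment:
  thiophene ring core → C:4 H:4 S:1
  (− 2 ring H displaced by substituents)
  + NO2 → N:1 O:2
  + F → F:1
Element totals:
  C: 4
  H: 2
  F: 1
  N: 1
  O: 2
  S: 1
Molecular formula: C4H2FNO2S.
gcd of subscripts (4, 1, 2, 1, 2, 1) = 1, so the empirical formula equals the molecular formula.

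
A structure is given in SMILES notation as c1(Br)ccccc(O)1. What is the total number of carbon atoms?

Atom tally by fragment:
  benzene ring core → C:6 H:6
  (− 2 ring H displaced by substituents)
  + Br → Br:1
  + OH → O:1 H:1
Element totals:
  C: 6
  H: 5
  Br: 1
  O: 1

6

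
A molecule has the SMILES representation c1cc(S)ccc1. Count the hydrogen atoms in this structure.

6

Atom tally by fragment:
  benzene ring core → C:6 H:6
  (− 1 ring H displaced by substituents)
  + SH → S:1 H:1
Element totals:
  C: 6
  H: 6
  S: 1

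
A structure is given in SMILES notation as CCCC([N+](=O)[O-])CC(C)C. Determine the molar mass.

159.23 g/mol

Atom tally by fragment:
  CH3 → C:1 H:3
  CH2 → C:1 H:2
  CH2 → C:1 H:2
  CH(NO2) → C:1 H:1 N:1 O:2
  CH2 → C:1 H:2
  CH(CH3) → C:2 H:4
  CH3 → C:1 H:3
Element totals:
  C: 8
  H: 17
  N: 1
  O: 2
Molecular formula: C8H17NO2.
  M = 8(12.011) + 17(1.008) + 14.007 + 2(15.999)
    = 96.088 + 17.136 + 14.007 + 31.998 = 159.229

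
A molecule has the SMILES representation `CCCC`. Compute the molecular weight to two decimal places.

Atom tally by fragment:
  CH3 → C:1 H:3
  CH2 → C:1 H:2
  CH2 → C:1 H:2
  CH3 → C:1 H:3
Element totals:
  C: 4
  H: 10
Molecular formula: C4H10.
  M = 4(12.011) + 10(1.008)
    = 48.044 + 10.080 = 58.124

58.12 g/mol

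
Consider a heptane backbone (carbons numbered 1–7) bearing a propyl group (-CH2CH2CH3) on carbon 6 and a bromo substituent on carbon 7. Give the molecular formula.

C10H21Br

Atom tally by fragment:
  CH3 → C:1 H:3
  CH2 → C:1 H:2
  CH2 → C:1 H:2
  CH2 → C:1 H:2
  CH2 → C:1 H:2
  CH(CH2CH2CH3) → C:4 H:8
  CH2Br → C:1 H:2 Br:1
Element totals:
  C: 10
  H: 21
  Br: 1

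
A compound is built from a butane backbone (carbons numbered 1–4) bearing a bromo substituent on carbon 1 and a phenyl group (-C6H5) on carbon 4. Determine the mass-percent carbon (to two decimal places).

56.36%

Atom tally by fragment:
  BrCH2 → C:1 H:2 Br:1
  CH2 → C:1 H:2
  CH2 → C:1 H:2
  CH2C6H5 → C:7 H:7
Element totals:
  C: 10
  H: 13
  Br: 1
Molecular formula: C10H13Br.
Molar mass = 213.118 g/mol.
Mass from C: 10 × 12.011 = 120.110 g/mol.
%C = 120.110 / 213.118 × 100 = 56.36%.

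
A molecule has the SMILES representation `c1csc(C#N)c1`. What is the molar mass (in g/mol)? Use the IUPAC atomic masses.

Atom tally by fragment:
  thiophene ring core → C:4 H:4 S:1
  (− 1 ring H displaced by substituents)
  + CN → C:1 N:1
Element totals:
  C: 5
  H: 3
  N: 1
  S: 1
Molecular formula: C5H3NS.
  M = 5(12.011) + 3(1.008) + 14.007 + 32.06
    = 60.055 + 3.024 + 14.007 + 32.060 = 109.146

109.15 g/mol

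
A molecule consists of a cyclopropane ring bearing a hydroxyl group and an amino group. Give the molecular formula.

C3H7NO

Atom tally by fragment:
  cyclopropane ring core → C:3 H:6
  (− 2 ring H displaced by substituents)
  + OH → O:1 H:1
  + NH2 → N:1 H:2
Element totals:
  C: 3
  H: 7
  N: 1
  O: 1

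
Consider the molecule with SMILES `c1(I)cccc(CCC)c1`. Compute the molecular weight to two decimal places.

Atom tally by fragment:
  benzene ring core → C:6 H:6
  (− 2 ring H displaced by substituents)
  + I → I:1
  + CH2CH2CH3 → C:3 H:7
Element totals:
  C: 9
  H: 11
  I: 1
Molecular formula: C9H11I.
  M = 9(12.011) + 11(1.008) + 126.904
    = 108.099 + 11.088 + 126.904 = 246.091

246.09 g/mol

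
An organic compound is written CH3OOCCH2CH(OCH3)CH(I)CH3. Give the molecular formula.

Element totals:
  C: 7
  H: 13
  I: 1
  O: 3

C7H13IO3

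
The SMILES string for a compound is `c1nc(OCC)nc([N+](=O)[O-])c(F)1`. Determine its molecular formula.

C6H6FN3O3

Atom tally by fragment:
  pyrimidine ring core → C:4 H:4 N:2
  (− 3 ring H displaced by substituents)
  + OC2H5 → C:2 H:5 O:1
  + NO2 → N:1 O:2
  + F → F:1
Element totals:
  C: 6
  H: 6
  F: 1
  N: 3
  O: 3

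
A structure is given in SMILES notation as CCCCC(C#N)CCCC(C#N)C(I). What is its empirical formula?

C12H19IN2

Atom tally by fragment:
  CH3 → C:1 H:3
  CH2 → C:1 H:2
  CH2 → C:1 H:2
  CH2 → C:1 H:2
  CH(CN) → C:2 H:1 N:1
  CH2 → C:1 H:2
  CH2 → C:1 H:2
  CH2 → C:1 H:2
  CH(CN) → C:2 H:1 N:1
  CH2I → C:1 H:2 I:1
Element totals:
  C: 12
  H: 19
  I: 1
  N: 2
Molecular formula: C12H19IN2.
gcd of subscripts (12, 19, 1, 2) = 1, so the empirical formula equals the molecular formula.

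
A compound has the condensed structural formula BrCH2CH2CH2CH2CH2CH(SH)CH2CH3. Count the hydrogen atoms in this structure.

Atom tally by fragment:
  BrCH2 → C:1 H:2 Br:1
  CH2 → C:1 H:2
  CH2 → C:1 H:2
  CH2 → C:1 H:2
  CH2 → C:1 H:2
  CH(SH) → C:1 H:2 S:1
  CH2 → C:1 H:2
  CH3 → C:1 H:3
Element totals:
  C: 8
  H: 17
  Br: 1
  S: 1

17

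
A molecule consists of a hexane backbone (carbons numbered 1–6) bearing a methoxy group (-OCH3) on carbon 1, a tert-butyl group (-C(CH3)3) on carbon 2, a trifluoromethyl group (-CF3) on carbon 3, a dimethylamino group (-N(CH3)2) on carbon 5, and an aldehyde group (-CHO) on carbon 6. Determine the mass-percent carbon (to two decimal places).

57.86%

Atom tally by fragment:
  CH3OCH2 → C:2 H:5 O:1
  CH(C(CH3)3) → C:5 H:10
  CH(CF3) → C:2 H:1 F:3
  CH2 → C:1 H:2
  CH(N(CH3)2) → C:3 H:7 N:1
  CH2CHO → C:2 H:3 O:1
Element totals:
  C: 15
  H: 28
  F: 3
  N: 1
  O: 2
Molecular formula: C15H28F3NO2.
Molar mass = 311.388 g/mol.
Mass from C: 15 × 12.011 = 180.165 g/mol.
%C = 180.165 / 311.388 × 100 = 57.86%.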